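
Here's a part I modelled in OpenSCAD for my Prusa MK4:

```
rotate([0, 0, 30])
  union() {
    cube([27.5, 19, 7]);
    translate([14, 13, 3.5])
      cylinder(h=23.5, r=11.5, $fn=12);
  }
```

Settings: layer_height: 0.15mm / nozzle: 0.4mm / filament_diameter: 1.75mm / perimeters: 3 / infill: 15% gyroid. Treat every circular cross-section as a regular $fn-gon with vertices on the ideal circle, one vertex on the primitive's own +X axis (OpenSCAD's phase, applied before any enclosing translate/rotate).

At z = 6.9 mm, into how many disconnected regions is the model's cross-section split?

At z = 6.9 mm: the cube (footprint 27.5×19) is included at this height; the r=11.5 cylinder at (14, 13) gives a regular 12-gon of circumradius 11.5 (constant along its height); Merging all regions: the regions partially overlap (shared area 326.68 mm²), so overlapping operands fuse into one piece — 1 connected region; (rotated 30° about Z; rotation is an isometry so areas/perimeters/island counts are preserved). The result has 1 disconnected region.

1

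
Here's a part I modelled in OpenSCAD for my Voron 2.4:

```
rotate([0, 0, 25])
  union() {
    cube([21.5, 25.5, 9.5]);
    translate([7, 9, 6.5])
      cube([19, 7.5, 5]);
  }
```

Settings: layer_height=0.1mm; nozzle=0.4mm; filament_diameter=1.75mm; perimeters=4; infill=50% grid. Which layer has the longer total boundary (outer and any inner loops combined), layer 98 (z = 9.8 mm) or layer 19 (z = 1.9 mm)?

Layer 98 (z = 9.8): the cube is not intersected at this z (z outside [0, 9.5]); the cube at (7, 9) is present — its section is the full 19×7.5 rectangle (perimeter 53.00 mm); Merging all regions: only the 19×7.5 cube at (7, 9) is present, so the union is just that shape — boundary = 53.00 mm; (rotated 25° about Z; rotation is an isometry so areas/perimeters/island counts are preserved). So its perimeter = 53.00 mm. Layer 19 (z = 1.9): the cube (footprint 21.5×25.5) is included at this height (perimeter 94.00 mm); the cube at (7, 9) is not intersected at this z (z outside [6.5, 11.5]); Combining (union): only the 21.5×25.5 cube is present, so the union is just that shape — boundary = 94.00 mm; (whole slice rotated 25° about Z — lengths, areas and connectivity unchanged). So its perimeter = 94.00 mm. Layer 19 is larger (94.00 vs 53.00 mm).

layer 19 (z = 1.9 mm)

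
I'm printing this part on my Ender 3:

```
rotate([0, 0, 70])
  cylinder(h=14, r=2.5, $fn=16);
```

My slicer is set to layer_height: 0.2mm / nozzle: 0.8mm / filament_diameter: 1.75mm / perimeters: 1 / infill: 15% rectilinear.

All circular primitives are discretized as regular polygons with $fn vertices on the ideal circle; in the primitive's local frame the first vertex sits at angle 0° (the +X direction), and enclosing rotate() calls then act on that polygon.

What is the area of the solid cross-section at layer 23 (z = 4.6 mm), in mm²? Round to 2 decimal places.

19.13 mm²

At z = 4.6 mm: the r=2.5 cylinder gives a regular 16-gon of circumradius 2.5 (constant along its height) (area = (16/2)·2.500²·sin(360°/16) = 19.13 mm²); (rotated 70° about Z; rotation is an isometry so areas/perimeters/island counts are preserved). Overall, the cross-section is a single solid region. Net area = 19.13 mm².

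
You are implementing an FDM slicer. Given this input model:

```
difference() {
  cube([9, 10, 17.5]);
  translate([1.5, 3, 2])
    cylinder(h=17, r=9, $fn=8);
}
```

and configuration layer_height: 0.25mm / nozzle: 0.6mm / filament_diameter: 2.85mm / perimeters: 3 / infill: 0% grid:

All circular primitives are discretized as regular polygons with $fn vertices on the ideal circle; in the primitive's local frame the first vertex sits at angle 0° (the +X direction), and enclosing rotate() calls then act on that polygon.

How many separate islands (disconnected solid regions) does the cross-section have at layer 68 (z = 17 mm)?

1

At z = 17 mm: the cube (footprint 9×10) is included at this height; the cylinder at (1.5, 3): section is a regular 8-gon, circumradius r=9; Subtracting the remaining from the first: starting from the 9×10 cube, the r=9 cylinder at (1.5, 3) partially overlaps it — only the 87.23 mm² overlap (of its 229.10 mm²) is removed, clipping the outline — 1 connected region. Overall, the cross-section is a single solid region. Island count = 1.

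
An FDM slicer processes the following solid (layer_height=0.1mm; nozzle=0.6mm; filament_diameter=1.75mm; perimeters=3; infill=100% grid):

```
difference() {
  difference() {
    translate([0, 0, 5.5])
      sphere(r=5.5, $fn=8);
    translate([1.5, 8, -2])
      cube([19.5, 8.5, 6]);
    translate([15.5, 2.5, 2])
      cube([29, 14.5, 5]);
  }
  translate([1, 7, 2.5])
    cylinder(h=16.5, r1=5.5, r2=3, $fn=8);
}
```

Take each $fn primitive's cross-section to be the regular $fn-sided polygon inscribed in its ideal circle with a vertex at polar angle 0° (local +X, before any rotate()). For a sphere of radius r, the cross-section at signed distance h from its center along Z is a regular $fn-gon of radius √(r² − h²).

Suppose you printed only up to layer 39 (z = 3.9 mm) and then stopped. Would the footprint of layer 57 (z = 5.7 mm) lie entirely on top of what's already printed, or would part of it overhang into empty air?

Compare the two slices. At z = 3.9: the r=5.5 sphere contributes a regular 8-gon of circumradius √(5.5²−1.6²) = 5.262 (area = (8/2)·5.262²·sin(360°/8) = 78.32 mm²); the cube at (1.5, 8) (footprint 19.5×8.5) is included at this height (area 165.75 mm²); the cube at (15.5, 2.5) is present — its section is the full 29×14.5 rectangle (area 420.50 mm²); Subtracting the remaining from the first: starting from the r=5.5 sphere (78.32 mm²), the 19.5×8.5 cube at (1.5, 8) misses the remaining region (no effect); the 29×14.5 cube at (15.5, 2.5) misses the remaining region (no effect) — area = 78.32 mm²; the cone at (1, 7) (r1=5.5→r2=3) has section circumradius 5.288 here — a regular 8-gon (area = (8/2)·5.288²·sin(360°/8) = 79.09 mm²); Taking the first minus the rest: starting from that combined region (78.32 mm²), the cone at (1, 7) partially overlaps it — only the 14.35 mm² overlap (of its 79.09 mm²) is removed, clipping the outline — area = 63.97 mm². At z = 5.7: the r=5.5 sphere slices to a regular 8-gon of circumradius 5.496 (√(r²−h²) with h=0.2 from center) (area = (8/2)·5.496²·sin(360°/8) = 85.45 mm²); the cube at (1.5, 8) is absent (z outside [-2, 4]); the cube at (15.5, 2.5) (footprint 29×14.5) is included at this height (area 420.50 mm²); Taking the first minus the rest: starting from the r=5.5 sphere (85.45 mm²), the 29×14.5 cube at (15.5, 2.5) misses the remaining region (no effect) — area = 85.45 mm²; the cone at (1, 7): at t=0.194 of its height the radius interpolates to r₁+(r₂−r₁)t = 5.015, giving a regular 8-gon of that circumradius (area = (8/2)·5.015²·sin(360°/8) = 71.14 mm²); Subtracting the remaining from the first: starting from that combined region (85.45 mm²), the cone at (1, 7) partially overlaps it — only the 14.05 mm² overlap (of its 71.14 mm²) is removed, clipping the outline — area = 71.40 mm². Checking containment: at z = 5.7 the cross-section extends beyond the z = 3.9 cross-section by about 7.43 mm².

part overhangs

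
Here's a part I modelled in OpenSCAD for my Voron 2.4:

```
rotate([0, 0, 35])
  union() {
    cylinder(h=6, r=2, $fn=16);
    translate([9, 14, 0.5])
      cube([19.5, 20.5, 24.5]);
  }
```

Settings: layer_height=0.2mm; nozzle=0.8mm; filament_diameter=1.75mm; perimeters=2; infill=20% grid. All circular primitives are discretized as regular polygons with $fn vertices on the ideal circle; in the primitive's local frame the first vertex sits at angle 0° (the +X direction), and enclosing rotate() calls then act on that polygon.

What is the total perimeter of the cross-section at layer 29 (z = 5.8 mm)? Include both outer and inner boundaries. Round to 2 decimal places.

92.49 mm

At z = 5.8 mm: the r=2 cylinder gives a regular 16-gon of circumradius 2 (constant along its height) (perimeter = 2·16·2.000·sin(180°/16) = 12.49 mm); the 19.5×20.5 cube at (9, 14) contributes its full rectangle (perimeter 80.00 mm); Combining (union): the 2 present regions are separate (no shared area or edge), so areas and boundary lengths simply add and each stays a separate island — boundary = 92.49 mm; (whole slice rotated 35° about Z — lengths, areas and connectivity unchanged). Overall, the cross-section has 2 separate islands. Total boundary length (outer) = 92.49 mm.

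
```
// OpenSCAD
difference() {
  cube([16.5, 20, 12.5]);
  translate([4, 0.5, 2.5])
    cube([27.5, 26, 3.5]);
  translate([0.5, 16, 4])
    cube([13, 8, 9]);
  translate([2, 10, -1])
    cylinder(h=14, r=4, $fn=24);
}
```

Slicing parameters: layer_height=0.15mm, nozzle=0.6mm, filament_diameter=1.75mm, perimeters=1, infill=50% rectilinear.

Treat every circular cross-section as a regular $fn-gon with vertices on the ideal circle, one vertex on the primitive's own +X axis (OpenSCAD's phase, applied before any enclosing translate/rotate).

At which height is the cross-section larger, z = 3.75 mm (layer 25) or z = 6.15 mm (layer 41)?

layer 41 (z = 6.15 mm)

Layer 25 (z = 3.75): the cube is present — its section is the full 16.5×20 rectangle (area 330.00 mm²); the 27.5×26 cube at (4, 0.5) contributes its full rectangle (area 715.00 mm²); the cube at (0.5, 16) is absent (z outside [4, 13]); the r=4 cylinder at (2, 10) gives a regular 24-gon of circumradius 4 (constant along its height) (area = (24/2)·4.000²·sin(360°/24) = 49.69 mm²); Subtracting the remaining from the first: starting from the 16.5×20 cube (330.00 mm²), the 27.5×26 cube at (4, 0.5) partially overlaps it — only the 243.75 mm² overlap (of its 715.00 mm²) is removed, clipping the outline; the r=4 cylinder at (2, 10) partially overlaps it — only the 30.42 mm² overlap (of its 49.69 mm²) is removed, clipping the outline — area = 55.83 mm². So its area = 55.83 mm². Layer 41 (z = 6.15): the cube is present — its section is the full 16.5×20 rectangle (area 330.00 mm²); the cube at (4, 0.5) does not reach this height (z outside [2.5, 6]); the cube at (0.5, 16) is present — its section is the full 13×8 rectangle (area 104.00 mm²); the r=4 cylinder at (2, 10) gives a regular 24-gon of circumradius 4 (constant along its height) (area = (24/2)·4.000²·sin(360°/24) = 49.69 mm²); After the difference (first − rest): starting from the 16.5×20 cube (330.00 mm²), the 13×8 cube at (0.5, 16) partially overlaps it — only the 52.00 mm² overlap (of its 104.00 mm²) is removed, clipping the outline; the r=4 cylinder at (2, 10) partially overlaps it — only the 40.06 mm² overlap (of its 49.69 mm²) is removed, clipping the outline — area = 237.94 mm². So its area = 237.94 mm². Layer 41 is larger (237.94 vs 55.83 mm²).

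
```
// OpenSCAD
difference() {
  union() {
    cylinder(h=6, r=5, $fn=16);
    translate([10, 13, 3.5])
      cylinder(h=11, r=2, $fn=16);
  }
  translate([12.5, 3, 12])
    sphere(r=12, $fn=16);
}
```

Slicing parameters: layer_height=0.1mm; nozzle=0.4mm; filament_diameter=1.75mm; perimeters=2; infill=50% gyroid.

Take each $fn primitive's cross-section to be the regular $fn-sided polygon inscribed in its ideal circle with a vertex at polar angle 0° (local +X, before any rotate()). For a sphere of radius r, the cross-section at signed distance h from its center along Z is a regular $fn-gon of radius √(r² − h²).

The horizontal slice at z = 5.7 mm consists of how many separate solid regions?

2

At z = 5.7 mm: the r=5 cylinder contributes a regular 16-gon of circumradius 5; the cylinder at (10, 13): section is a regular 16-gon, circumradius r=2; Taking the union: the 2 present regions are separate (no shared area or edge), so areas and boundary lengths simply add and each stays a separate island — 2 connected regions; the sphere at (12.5, 3): section is a regular 16-gon, circumradius = √(r²−h²) = √(12²−6.3²) = 10.213; After the difference (first − rest): starting from that combined region, the r=12 sphere at (12.5, 3) partially overlaps it — only the 15.56 mm² overlap (of its 319.34 mm²) is removed, clipping the outline — 2 connected regions. The result has 2 disconnected regions.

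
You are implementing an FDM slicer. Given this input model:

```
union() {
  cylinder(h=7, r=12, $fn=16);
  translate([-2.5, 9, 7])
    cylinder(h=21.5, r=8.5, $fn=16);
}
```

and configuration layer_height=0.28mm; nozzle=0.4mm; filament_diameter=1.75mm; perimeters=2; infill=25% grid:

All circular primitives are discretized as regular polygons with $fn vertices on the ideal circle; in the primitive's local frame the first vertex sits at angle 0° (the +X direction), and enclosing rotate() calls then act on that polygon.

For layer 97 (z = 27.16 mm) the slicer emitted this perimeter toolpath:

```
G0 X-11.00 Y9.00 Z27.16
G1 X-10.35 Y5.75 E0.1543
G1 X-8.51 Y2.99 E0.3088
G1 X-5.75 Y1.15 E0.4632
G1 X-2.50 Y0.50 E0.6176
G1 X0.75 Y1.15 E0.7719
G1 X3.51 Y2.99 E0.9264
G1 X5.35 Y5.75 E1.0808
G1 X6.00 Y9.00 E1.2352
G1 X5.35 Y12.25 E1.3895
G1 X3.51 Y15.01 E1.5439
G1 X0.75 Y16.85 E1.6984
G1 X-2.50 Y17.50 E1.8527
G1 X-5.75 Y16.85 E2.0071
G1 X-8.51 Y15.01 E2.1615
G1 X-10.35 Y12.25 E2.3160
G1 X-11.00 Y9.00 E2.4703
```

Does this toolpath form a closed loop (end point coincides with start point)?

Start point (G0): (-11.00, 9.00). End point (last G1): the path returns to the start — closed.

yes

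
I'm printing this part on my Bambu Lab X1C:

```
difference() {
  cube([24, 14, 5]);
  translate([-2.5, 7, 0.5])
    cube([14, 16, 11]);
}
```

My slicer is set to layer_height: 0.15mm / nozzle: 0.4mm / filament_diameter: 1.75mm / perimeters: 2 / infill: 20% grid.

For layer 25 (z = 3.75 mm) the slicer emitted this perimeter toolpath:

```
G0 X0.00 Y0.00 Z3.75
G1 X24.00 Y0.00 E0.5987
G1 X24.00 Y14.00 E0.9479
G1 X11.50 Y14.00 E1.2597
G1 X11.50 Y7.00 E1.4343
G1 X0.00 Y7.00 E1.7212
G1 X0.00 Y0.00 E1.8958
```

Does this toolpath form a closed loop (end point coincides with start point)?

yes

Start point (G0): (0.00, 0.00). End point (last G1): the path returns to the start — closed.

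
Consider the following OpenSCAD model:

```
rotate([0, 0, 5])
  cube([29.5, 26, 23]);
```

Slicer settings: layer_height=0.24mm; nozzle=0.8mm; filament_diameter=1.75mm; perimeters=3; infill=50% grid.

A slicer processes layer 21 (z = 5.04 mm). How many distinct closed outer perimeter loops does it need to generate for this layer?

At z = 5.04 mm: the cube is present — its section is the full 29.5×26 rectangle; (rotated 5° about Z; rotation is an isometry so areas/perimeters/island counts are preserved). The result has 1 disconnected region.

1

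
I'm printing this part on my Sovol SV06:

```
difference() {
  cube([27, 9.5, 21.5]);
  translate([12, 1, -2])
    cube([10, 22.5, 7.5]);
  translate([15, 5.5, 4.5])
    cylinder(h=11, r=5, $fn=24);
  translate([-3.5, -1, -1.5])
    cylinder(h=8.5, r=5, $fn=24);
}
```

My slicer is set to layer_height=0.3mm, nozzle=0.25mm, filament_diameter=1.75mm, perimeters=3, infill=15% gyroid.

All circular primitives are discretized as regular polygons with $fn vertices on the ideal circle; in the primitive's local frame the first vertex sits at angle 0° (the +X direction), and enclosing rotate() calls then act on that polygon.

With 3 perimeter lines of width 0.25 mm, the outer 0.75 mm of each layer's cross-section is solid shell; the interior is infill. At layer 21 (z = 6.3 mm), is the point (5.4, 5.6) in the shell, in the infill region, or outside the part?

At z = 6.3 mm: the cube (footprint 27×9.5) is included at this height; the cube at (12, 1) does not reach this height (z outside [-2, 5.5]); the r=5 cylinder at (15, 5.5) gives a regular 24-gon of circumradius 5 (constant along its height); the r=5 cylinder at (-3.5, -1) contributes a regular 24-gon of circumradius 5; After the difference (first − rest): starting from the 27×9.5 cube, the r=5 cylinder at (15, 5.5) partially overlaps it — only the 73.74 mm² overlap (of its 77.65 mm²) is removed, clipping the outline; the r=5 cylinder at (-3.5, -1) partially overlaps it — only the 2.15 mm² overlap (of its 77.65 mm²) is removed, clipping the outline — 1 connected region. Overall, the cross-section is a single solid region. The nearest boundary edge runs (0.00, 9.50)→(12.07, 9.50); distance from the point to it = 3.90 mm. The point is inside the cross-section and 3.90 mm from the nearest boundary — more than the 0.75 mm shell width (3 × 0.25), so it's in the infill interior.

infill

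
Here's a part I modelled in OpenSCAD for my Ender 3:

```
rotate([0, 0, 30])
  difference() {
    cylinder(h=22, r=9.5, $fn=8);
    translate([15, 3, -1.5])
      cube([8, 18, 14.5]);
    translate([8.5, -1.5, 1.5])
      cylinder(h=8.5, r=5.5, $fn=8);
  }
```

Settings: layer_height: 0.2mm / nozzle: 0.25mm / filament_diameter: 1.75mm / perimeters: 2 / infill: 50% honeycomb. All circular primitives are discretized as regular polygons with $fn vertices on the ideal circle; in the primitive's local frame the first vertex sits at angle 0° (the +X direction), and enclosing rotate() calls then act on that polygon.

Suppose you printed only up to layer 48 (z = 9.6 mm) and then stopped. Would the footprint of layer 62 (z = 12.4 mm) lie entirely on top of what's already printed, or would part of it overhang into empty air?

Compare the two slices. At z = 9.6: the r=9.5 cylinder gives a regular 8-gon of circumradius 9.5 (constant along its height) (area = (8/2)·9.500²·sin(360°/8) = 255.27 mm²); the 8×18 cube at (15, 3) contributes its full rectangle (area 144.00 mm²); the cylinder at (8.5, -1.5): section is a regular 8-gon, circumradius r=5.5 (area = (8/2)·5.500²·sin(360°/8) = 85.56 mm²); After the difference (first − rest): starting from the r=9.5 cylinder (255.27 mm²), the 8×18 cube at (15, 3) misses the remaining region (no effect); the r=5.5 cylinder at (8.5, -1.5) partially overlaps it — only the 41.03 mm² overlap (of its 85.56 mm²) is removed, clipping the outline — area = 214.23 mm²; (whole slice rotated 30° about Z — lengths, areas and connectivity unchanged). At z = 12.4: the cylinder: section is a regular 8-gon, circumradius r=9.5 (area = (8/2)·9.500²·sin(360°/8) = 255.27 mm²); the cube at (15, 3) is present — its section is the full 8×18 rectangle (area 144.00 mm²); the cylinder at (8.5, -1.5) does not reach this height (z outside [1.5, 10]); Subtracting the remaining from the first: starting from the r=9.5 cylinder (255.27 mm²), the 8×18 cube at (15, 3) misses the remaining region (no effect) — area = 255.27 mm²; (whole slice rotated 30° about Z — lengths, areas and connectivity unchanged). Checking containment: at z = 12.4 the cross-section extends beyond the z = 9.6 cross-section by about 41.03 mm².

part overhangs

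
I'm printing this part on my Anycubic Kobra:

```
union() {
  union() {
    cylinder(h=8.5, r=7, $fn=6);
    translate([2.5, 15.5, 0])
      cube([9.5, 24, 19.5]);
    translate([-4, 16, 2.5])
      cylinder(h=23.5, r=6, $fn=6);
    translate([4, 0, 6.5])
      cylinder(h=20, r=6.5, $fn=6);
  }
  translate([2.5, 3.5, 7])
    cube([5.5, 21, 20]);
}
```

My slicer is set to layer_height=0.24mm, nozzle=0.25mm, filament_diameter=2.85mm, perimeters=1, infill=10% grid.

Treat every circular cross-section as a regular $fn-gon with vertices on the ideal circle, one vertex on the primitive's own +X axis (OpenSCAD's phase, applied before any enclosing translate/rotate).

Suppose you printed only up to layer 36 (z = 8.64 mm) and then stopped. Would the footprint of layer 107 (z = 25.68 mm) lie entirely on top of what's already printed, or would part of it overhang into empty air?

Compare the two slices. At z = 8.64: the cylinder is absent (z outside [0, 8.5]); the cube at (2.5, 15.5) (footprint 9.5×24) is included at this height (area 228.00 mm²); the cylinder at (-4, 16): section is a regular 6-gon, circumradius r=6 (area = (6/2)·6.000²·sin(360°/6) = 93.53 mm²); the r=6.5 cylinder at (4, 0) gives a regular 6-gon of circumradius 6.5 (constant along its height) (area = (6/2)·6.500²·sin(360°/6) = 109.77 mm²); Merging all regions: the 3 present regions are separate (no shared area or edge), so areas and boundary lengths simply add and each stays a separate island — area = 431.30 mm²; the cube at (2.5, 3.5) (footprint 5.5×21) is included at this height (area 115.50 mm²); Taking the union: the regions partially overlap — summed areas 546.80 mm² minus the doubly-counted overlap 60.72 mm² gives 486.08 mm² — area = 486.08 mm². At z = 25.68: the cylinder is absent (z outside [0, 8.5]); the cube at (2.5, 15.5) does not reach this height (z outside [0, 19.5]); the r=6 cylinder at (-4, 16) gives a regular 6-gon of circumradius 6 (constant along its height) (area = (6/2)·6.000²·sin(360°/6) = 93.53 mm²); the cylinder at (4, 0): section is a regular 6-gon, circumradius r=6.5 (area = (6/2)·6.500²·sin(360°/6) = 109.77 mm²); Taking the union: the 2 present regions are separate (no shared area or edge), so areas and boundary lengths simply add and each stays a separate island — area = 203.30 mm²; the 5.5×21 cube at (2.5, 3.5) contributes its full rectangle (area 115.50 mm²); Taking the union: the regions partially overlap — summed areas 318.80 mm² minus the doubly-counted overlap 11.22 mm² gives 307.58 mm² — area = 307.58 mm². Checking containment: the cross-section at z = 25.68 is a subset of the cross-section at z = 8.64.

entirely on top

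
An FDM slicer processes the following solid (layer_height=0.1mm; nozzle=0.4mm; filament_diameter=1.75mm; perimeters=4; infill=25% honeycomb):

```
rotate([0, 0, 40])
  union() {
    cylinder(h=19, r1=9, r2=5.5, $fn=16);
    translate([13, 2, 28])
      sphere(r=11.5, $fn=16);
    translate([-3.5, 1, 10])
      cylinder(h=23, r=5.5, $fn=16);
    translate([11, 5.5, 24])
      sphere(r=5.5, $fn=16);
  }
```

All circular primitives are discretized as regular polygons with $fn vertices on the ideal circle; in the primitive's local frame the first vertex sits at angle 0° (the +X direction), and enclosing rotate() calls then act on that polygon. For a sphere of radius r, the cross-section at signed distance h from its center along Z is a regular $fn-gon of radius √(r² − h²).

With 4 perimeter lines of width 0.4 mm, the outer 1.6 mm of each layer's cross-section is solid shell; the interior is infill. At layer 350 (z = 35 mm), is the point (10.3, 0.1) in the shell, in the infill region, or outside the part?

At z = 35 mm: the cone is not intersected at this z (z outside [0, 19]); the r=11.5 sphere at (13, 2) contributes a regular 16-gon of circumradius √(11.5²−7²) = 9.124; the cylinder at (-3.5, 1) does not reach this height (z outside [10, 33]); the sphere at (11, 5.5) is not intersected at this z (|z−center|=11.000 > r=5.5); Merging all regions: only the r=11.5 sphere at (13, 2) is present, so the union is just that shape — 1 connected region; (rotated 40° about Z; rotation is an isometry so areas/perimeters/island counts are preserved). Overall, the cross-section is a single solid region. Undo the 40° rotation: the query point maps to (7.955, -6.544) in the un-rotated model frame. The nearest boundary edge runs (6.55, -4.45)→(9.51, -6.43); distance from the point to it = 0.96 mm. The point is not inside any of the regions above, so it lies outside the cross-section (0.96 mm from the nearest boundary).

outside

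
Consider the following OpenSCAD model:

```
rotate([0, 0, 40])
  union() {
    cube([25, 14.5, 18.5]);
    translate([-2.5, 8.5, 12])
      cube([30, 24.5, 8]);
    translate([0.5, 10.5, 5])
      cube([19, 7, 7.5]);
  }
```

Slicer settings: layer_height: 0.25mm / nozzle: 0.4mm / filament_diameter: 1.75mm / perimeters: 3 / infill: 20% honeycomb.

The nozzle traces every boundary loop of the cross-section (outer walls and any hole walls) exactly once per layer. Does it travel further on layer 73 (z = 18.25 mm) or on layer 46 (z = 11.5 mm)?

layer 73 (z = 18.25 mm)

Layer 73 (z = 18.25): the 25×14.5 cube contributes its full rectangle (perimeter 79.00 mm); the 30×24.5 cube at (-2.5, 8.5) contributes its full rectangle (perimeter 109.00 mm); the cube at (0.5, 10.5) is absent (z outside [5, 12.5]); Merging all regions: the regions partially overlap (shared area 150.00 mm²), so the edge portions inside another operand are dropped and the merged outline is re-measured after clipping — boundary = 126.00 mm; (rotated 40° about Z; rotation is an isometry so areas/perimeters/island counts are preserved). So its perimeter = 126.00 mm. Layer 46 (z = 11.5): the 25×14.5 cube contributes its full rectangle (perimeter 79.00 mm); the cube at (-2.5, 8.5) is absent (z outside [12, 20]); the cube at (0.5, 10.5) (footprint 19×7) is included at this height (perimeter 52.00 mm); Merging all regions: the regions partially overlap (shared area 76.00 mm²), so the edge portions inside another operand are dropped and the merged outline is re-measured after clipping — boundary = 85.00 mm; (whole slice rotated 40° about Z — lengths, areas and connectivity unchanged). So its perimeter = 85.00 mm. Layer 73 is larger (126.00 vs 85.00 mm).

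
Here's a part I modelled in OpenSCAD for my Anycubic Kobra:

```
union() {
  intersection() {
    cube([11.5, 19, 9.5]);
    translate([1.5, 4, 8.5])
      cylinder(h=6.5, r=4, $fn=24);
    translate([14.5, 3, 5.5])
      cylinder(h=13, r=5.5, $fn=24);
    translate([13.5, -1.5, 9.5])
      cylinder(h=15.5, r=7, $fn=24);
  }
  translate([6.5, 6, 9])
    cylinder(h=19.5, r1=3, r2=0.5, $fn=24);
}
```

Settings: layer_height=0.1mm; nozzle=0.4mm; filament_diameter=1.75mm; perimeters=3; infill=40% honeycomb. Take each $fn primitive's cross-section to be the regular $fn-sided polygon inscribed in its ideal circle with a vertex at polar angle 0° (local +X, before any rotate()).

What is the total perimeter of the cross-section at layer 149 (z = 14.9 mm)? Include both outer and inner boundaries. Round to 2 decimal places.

14.06 mm

At z = 14.9 mm: the cube is absent (z outside [0, 9.5]); the cylinder at (1.5, 4): section is a regular 24-gon, circumradius r=4 (perimeter = 2·24·4.000·sin(180°/24) = 25.06 mm); the cylinder at (14.5, 3): section is a regular 24-gon, circumradius r=5.5 (perimeter = 2·24·5.500·sin(180°/24) = 34.46 mm); the cylinder at (13.5, -1.5): section is a regular 24-gon, circumradius r=7 (perimeter = 2·24·7.000·sin(180°/24) = 43.86 mm); After intersecting: at least one operand is absent at this height, so nothing remains; the cone at (6.5, 6): at t=0.303 of its height the radius interpolates to r₁+(r₂−r₁)t = 2.244, giving a regular 24-gon of that circumradius (perimeter = 2·24·2.244·sin(180°/24) = 14.06 mm); Taking the union: only the cone at (6.5, 6) is present, so the union is just that shape — boundary = 14.06 mm. Overall, the cross-section is a single solid region. Total boundary length (outer) = 14.06 mm.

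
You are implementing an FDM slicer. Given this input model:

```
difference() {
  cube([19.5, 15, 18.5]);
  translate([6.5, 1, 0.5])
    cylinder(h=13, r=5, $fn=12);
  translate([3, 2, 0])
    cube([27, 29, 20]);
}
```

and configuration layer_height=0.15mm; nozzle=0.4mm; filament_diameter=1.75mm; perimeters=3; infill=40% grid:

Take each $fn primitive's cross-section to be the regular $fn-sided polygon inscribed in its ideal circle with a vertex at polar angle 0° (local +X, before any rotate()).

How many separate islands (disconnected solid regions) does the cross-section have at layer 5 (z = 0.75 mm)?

2

At z = 0.75 mm: the cube (footprint 19.5×15) is included at this height; the cylinder at (6.5, 1): section is a regular 12-gon, circumradius r=5; the cube at (3, 2) (footprint 27×29) is included at this height; Taking the first minus the rest: starting from the 19.5×15 cube, the r=5 cylinder at (6.5, 1) partially overlaps it — only the 47.23 mm² overlap (of its 75.00 mm²) is removed, clipping the outline; the 27×29 cube at (3, 2) partially overlaps it — only the 188.62 mm² overlap (of its 783.00 mm²) is removed, clipping the outline — 2 connected regions. Overall, the cross-section has 2 separate islands. Island count = 2.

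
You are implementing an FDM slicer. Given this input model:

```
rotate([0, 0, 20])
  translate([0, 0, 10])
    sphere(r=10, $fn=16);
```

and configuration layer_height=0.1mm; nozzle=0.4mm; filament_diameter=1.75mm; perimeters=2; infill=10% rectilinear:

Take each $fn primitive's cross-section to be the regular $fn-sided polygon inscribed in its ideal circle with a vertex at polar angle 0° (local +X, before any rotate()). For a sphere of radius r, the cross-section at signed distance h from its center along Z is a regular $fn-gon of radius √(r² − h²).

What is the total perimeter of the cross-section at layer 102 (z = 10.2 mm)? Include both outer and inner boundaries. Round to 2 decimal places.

At z = 10.2 mm: the sphere: section is a regular 16-gon, circumradius = √(r²−h²) = √(10²−0.2²) = 9.998 (perimeter = 2·16·9.998·sin(180°/16) = 62.42 mm); (rotated 20° about Z; rotation is an isometry so areas/perimeters/island counts are preserved). Overall, the cross-section is a single solid region. Total boundary length (outer) = 62.42 mm.

62.42 mm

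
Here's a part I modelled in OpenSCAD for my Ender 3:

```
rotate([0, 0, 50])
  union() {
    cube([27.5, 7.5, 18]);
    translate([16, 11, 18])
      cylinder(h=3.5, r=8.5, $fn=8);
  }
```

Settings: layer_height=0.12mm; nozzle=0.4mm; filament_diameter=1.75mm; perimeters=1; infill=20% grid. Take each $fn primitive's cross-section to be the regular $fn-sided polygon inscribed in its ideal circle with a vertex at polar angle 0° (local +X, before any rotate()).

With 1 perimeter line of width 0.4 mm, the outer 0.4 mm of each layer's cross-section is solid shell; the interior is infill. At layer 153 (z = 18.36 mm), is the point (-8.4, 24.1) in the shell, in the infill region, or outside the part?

At z = 18.36 mm: the cube is absent (z outside [0, 18]); the r=8.5 cylinder at (16, 11) contributes a regular 8-gon of circumradius 8.5; Taking the union: only the r=8.5 cylinder at (16, 11) is present, so the union is just that shape — 1 connected region; (whole slice rotated 50° about Z — lengths, areas and connectivity unchanged). Overall, the cross-section is a single solid region. Undo the 50° rotation: the query point maps to (13.062, 21.926) in the un-rotated model frame. The nearest boundary edge runs (16.00, 19.50)→(9.99, 17.01); distance from the point to it = 3.37 mm. The point is not inside any of the regions above, so it lies outside the cross-section (3.37 mm from the nearest boundary).

outside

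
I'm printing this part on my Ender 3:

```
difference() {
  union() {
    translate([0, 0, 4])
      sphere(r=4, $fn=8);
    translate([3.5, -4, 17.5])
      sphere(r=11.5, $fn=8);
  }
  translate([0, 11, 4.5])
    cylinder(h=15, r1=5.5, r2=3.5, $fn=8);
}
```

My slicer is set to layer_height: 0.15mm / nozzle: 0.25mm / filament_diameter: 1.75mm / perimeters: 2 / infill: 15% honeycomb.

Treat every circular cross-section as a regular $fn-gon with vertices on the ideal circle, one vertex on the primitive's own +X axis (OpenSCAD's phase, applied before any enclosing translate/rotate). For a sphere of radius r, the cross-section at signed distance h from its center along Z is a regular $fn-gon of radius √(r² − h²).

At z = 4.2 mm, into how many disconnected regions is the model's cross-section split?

At z = 4.2 mm: the sphere: section is a regular 8-gon, circumradius = √(r²−h²) = √(4²−0.2²) = 3.995; the sphere at (3.5, -4) is absent (|z−center|=13.300 > r=11.5); Combining (union): only the r=4 sphere is present, so the union is just that shape — 1 connected region; the cone at (0, 11) is absent (z outside [4.5, 19.5]); Subtracting the remaining from the first: none of the subtracted shapes is present at this height, so the result so far is unchanged — 1 connected region. The result has 1 disconnected region.

1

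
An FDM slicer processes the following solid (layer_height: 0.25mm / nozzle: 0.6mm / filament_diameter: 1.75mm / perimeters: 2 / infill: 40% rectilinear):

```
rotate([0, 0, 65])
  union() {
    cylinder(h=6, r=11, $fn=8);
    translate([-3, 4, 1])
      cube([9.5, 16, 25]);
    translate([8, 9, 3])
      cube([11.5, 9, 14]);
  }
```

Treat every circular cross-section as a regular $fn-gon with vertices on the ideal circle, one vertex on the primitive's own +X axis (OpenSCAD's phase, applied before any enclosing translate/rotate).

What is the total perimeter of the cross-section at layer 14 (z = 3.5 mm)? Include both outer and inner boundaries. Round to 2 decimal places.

129.50 mm

At z = 3.5 mm: the cylinder: section is a regular 8-gon, circumradius r=11 (perimeter = 2·8·11.000·sin(180°/8) = 67.35 mm); the cube at (-3, 4) is present — its section is the full 9.5×16 rectangle (perimeter 51.00 mm); the 11.5×9 cube at (8, 9) contributes its full rectangle (perimeter 41.00 mm); Combining (union): the regions partially overlap (shared area 55.89 mm²), so the edge portions inside another operand are dropped and the merged outline is re-measured after clipping — boundary = 129.50 mm; (whole slice rotated 65° about Z — lengths, areas and connectivity unchanged). Overall, the cross-section has 2 separate islands. Total boundary length (outer) = 129.50 mm.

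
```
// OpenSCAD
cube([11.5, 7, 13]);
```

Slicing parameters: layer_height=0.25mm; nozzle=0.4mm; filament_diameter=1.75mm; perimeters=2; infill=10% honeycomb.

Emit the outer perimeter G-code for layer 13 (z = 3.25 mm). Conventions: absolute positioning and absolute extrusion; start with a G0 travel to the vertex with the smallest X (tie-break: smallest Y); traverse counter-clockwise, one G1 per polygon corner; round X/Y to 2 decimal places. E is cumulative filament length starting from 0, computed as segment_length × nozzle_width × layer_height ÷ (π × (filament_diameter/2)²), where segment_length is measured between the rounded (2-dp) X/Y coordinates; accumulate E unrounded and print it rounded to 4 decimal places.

G0 X0.00 Y0.00 Z3.25
G1 X11.50 Y0.00 E0.4781
G1 X11.50 Y7.00 E0.7691
G1 X0.00 Y7.00 E1.2473
G1 X0.00 Y0.00 E1.5383

At z = 3.25 mm: the cube (footprint 11.5×7) is included at this height. The outline is a single polygon with 4 vertices. Extrusion per mm of travel: 0.4 × 0.25 / (π × 0.875²) = 0.041575. Accumulating E over each segment gives final E = 1.5383.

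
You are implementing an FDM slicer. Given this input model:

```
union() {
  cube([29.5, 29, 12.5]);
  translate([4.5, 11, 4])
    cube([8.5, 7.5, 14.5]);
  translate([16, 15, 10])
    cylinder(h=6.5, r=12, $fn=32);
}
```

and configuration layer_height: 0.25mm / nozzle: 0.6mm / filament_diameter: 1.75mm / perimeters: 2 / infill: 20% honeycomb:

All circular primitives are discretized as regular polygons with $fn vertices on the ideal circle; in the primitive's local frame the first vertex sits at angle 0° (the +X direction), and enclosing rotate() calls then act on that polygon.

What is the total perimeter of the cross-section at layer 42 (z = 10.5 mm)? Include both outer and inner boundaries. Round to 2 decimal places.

At z = 10.5 mm: the cube (footprint 29.5×29) is included at this height (perimeter 117.00 mm); the cube at (4.5, 11) (footprint 8.5×7.5) is included at this height (perimeter 32.00 mm); the cylinder at (16, 15): section is a regular 32-gon, circumradius r=12 (perimeter = 2·32·12.000·sin(180°/32) = 75.28 mm); Merging all regions: the regions partially overlap (shared area 513.24 mm²), so the edge portions inside another operand are dropped and the merged outline is re-measured after clipping — boundary = 117.00 mm. Overall, the cross-section is a single solid region. Total boundary length (outer) = 117.00 mm.

117.00 mm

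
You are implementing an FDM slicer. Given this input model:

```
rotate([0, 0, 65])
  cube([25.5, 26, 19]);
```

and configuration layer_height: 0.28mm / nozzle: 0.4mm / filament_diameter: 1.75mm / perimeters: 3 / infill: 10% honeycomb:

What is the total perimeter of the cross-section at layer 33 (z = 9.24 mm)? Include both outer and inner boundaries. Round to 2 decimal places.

103.00 mm

At z = 9.24 mm: the 25.5×26 cube contributes its full rectangle (perimeter 103.00 mm); (whole slice rotated 65° about Z — lengths, areas and connectivity unchanged). Overall, the cross-section is a single solid region. Total boundary length (outer) = 103.00 mm.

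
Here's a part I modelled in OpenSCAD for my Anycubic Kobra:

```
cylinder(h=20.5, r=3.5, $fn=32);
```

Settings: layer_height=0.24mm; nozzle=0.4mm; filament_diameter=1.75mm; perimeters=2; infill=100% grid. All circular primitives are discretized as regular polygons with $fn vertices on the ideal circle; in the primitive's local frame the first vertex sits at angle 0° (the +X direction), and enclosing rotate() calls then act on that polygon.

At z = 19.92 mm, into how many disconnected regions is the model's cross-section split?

1

At z = 19.92 mm: the cylinder: section is a regular 32-gon, circumradius r=3.5. The result has 1 disconnected region.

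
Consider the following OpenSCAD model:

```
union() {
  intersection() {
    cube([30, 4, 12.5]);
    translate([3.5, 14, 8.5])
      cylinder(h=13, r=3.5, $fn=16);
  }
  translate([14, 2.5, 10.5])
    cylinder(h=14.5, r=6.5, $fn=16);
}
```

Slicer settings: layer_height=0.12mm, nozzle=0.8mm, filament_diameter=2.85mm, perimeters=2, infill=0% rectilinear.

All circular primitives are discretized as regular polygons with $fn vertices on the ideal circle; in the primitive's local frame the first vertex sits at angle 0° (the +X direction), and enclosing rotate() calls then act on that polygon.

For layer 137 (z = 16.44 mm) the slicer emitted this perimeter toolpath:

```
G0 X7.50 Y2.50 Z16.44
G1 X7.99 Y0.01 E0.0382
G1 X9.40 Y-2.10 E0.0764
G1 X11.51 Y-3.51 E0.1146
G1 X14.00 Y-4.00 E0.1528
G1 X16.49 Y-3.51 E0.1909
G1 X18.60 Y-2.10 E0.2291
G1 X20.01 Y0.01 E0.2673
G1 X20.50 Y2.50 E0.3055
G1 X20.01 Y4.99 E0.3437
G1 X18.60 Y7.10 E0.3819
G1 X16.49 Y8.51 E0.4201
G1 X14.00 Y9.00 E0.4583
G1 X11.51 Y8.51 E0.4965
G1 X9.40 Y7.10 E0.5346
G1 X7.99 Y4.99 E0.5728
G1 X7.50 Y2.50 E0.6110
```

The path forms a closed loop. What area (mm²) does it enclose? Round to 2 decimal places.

Apply the shoelace formula to the sequence of (X, Y) vertices; enclosed area = 129.51 mm².

129.51 mm²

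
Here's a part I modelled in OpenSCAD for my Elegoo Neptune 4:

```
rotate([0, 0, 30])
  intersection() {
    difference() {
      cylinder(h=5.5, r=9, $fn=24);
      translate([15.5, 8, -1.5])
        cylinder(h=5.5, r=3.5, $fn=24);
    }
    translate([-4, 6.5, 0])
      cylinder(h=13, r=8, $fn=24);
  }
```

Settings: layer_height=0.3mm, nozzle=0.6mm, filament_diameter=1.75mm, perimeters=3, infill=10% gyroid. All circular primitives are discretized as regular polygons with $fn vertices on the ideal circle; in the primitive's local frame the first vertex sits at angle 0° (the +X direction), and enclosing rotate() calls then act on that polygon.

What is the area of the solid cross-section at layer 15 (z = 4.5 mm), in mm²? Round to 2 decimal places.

At z = 4.5 mm: the r=9 cylinder gives a regular 24-gon of circumradius 9 (constant along its height) (area = (24/2)·9.000²·sin(360°/24) = 251.57 mm²); the cylinder at (15.5, 8) is absent (z outside [-1.5, 4]); Taking the first minus the rest: none of the subtracted shapes is present at this height, so the r=9 cylinder is unchanged — area = 251.57 mm²; the cylinder at (-4, 6.5): section is a regular 24-gon, circumradius r=8 (area = (24/2)·8.000²·sin(360°/24) = 198.77 mm²); Keeping only the common overlap: the r=8 cylinder at (-4, 6.5) partially overlaps that combined region; clipping to the common part keeps 99.45 mm² — area = 99.45 mm²; (whole slice rotated 30° about Z — lengths, areas and connectivity unchanged). Overall, the cross-section is a single solid region. Net area = 99.45 mm².

99.45 mm²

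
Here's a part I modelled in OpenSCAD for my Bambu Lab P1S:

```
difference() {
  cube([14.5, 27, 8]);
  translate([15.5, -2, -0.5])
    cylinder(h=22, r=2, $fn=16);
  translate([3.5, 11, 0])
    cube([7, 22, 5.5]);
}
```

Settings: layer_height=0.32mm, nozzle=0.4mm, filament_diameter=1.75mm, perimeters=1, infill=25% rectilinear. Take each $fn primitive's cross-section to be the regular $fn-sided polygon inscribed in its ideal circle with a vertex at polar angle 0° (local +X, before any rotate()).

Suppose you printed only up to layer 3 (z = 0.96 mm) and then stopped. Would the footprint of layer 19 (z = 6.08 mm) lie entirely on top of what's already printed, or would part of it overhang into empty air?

part overhangs

Compare the two slices. At z = 0.96: the cube is present — its section is the full 14.5×27 rectangle (area 391.50 mm²); the cylinder at (15.5, -2): section is a regular 16-gon, circumradius r=2 (area = (16/2)·2.000²·sin(360°/16) = 12.25 mm²); the 7×22 cube at (3.5, 11) contributes its full rectangle (area 154.00 mm²); After the difference (first − rest): starting from the 14.5×27 cube (391.50 mm²), the r=2 cylinder at (15.5, -2) misses the remaining region (no effect); the 7×22 cube at (3.5, 11) partially overlaps it — only the 112.00 mm² overlap (of its 154.00 mm²) is removed, clipping the outline — area = 279.50 mm². At z = 6.08: the cube (footprint 14.5×27) is included at this height (area 391.50 mm²); the cylinder at (15.5, -2): section is a regular 16-gon, circumradius r=2 (area = (16/2)·2.000²·sin(360°/16) = 12.25 mm²); the cube at (3.5, 11) does not reach this height (z outside [0, 5.5]); Taking the first minus the rest: starting from the 14.5×27 cube (391.50 mm²), the r=2 cylinder at (15.5, -2) misses the remaining region (no effect) — area = 391.50 mm². Checking containment: at z = 6.08 the cross-section extends beyond the z = 0.96 cross-section by about 112.00 mm².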